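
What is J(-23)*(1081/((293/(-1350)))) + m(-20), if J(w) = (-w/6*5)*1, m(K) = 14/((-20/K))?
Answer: -27966773/293 ≈ -95450.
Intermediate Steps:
m(K) = -7*K/10 (m(K) = 14*(-K/20) = -7*K/10)
J(w) = -5*w/6 (J(w) = (-w/6*5)*1 = -5*w/6*1 = -5*w/6)
J(-23)*(1081/((293/(-1350)))) + m(-20) = (-⅚*(-23))*(1081/((293/(-1350)))) - 7/10*(-20) = 115*(1081/((293*(-1/1350))))/6 + 14 = 115*(1081/(-293/1350))/6 + 14 = 115*(1081*(-1350/293))/6 + 14 = (115/6)*(-1459350/293) + 14 = -27970875/293 + 14 = -27966773/293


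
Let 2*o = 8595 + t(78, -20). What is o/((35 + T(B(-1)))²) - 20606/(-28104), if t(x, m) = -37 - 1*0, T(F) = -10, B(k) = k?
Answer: 66567883/8782500 ≈ 7.5796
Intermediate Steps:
t(x, m) = -37 (t(x, m) = -37 + 0 = -37)
o = 4279 (o = (8595 - 37)/2 = (½)*8558 = 4279)
o/((35 + T(B(-1)))²) - 20606/(-28104) = 4279/((35 - 10)²) - 20606/(-28104) = 4279/(25²) - 20606*(-1/28104) = 4279/625 + 10303/14052 = 66567883/8782500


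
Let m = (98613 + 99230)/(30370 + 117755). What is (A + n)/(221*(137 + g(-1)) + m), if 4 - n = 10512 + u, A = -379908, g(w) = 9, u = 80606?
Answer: -69770133750/4779599093 ≈ -14.597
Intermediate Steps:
m = 197843/148125 ≈ 1.3356
n = -91114 (n = 4 - (10512 + 80606) = 4 - 1*91118 = 4 - 91118 = -91114)
(A + n)/(221*(137 + g(-1)) + m) = (-379908 - 91114)/(221*(137 + 9) + 197843/148125) = -471022/(221*146 + 197843/148125) = -471022/(32266 + 197843/148125) = -471022/4779599093/148125 = -471022*148125/4779599093 = -69770133750/4779599093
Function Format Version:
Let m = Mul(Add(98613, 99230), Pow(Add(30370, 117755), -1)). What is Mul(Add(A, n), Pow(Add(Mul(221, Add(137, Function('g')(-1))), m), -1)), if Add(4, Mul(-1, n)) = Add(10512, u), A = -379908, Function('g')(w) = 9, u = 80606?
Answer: Rational(-69770133750, 4779599093) ≈ -14.597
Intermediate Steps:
m = Rational(197843, 148125) (m = Mul(197843, Pow(148125, -1)) = Mul(197843, Rational(1, 148125)) = Rational(197843, 148125) ≈ 1.3356)
n = -91114 (n = Add(4, Mul(-1, Add(10512, 80606))) = Add(4, Mul(-1, 91118)) = Add(4, -91118) = -91114)
Mul(Add(A, n), Pow(Add(Mul(221, Add(137, Function('g')(-1))), m), -1)) = Mul(Add(-379908, -91114), Pow(Add(Mul(221, Add(137, 9)), Rational(197843, 148125)), -1)) = Mul(-471022, Pow(Add(Mul(221, 146), Rational(197843, 148125)), -1)) = Mul(-471022, Pow(Add(32266, Rational(197843, 148125)), -1)) = Mul(-471022, Pow(Rational(4779599093, 148125), -1)) = Mul(-471022, Rational(148125, 4779599093)) = Rational(-69770133750, 4779599093)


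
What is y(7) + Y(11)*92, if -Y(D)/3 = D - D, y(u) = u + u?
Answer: 14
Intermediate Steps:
y(u) = 2*u
Y(D) = 0 (Y(D) = -3*(D - D) = -3*0 = 0)
y(7) + Y(11)*92 = 2*7 + 0*92 = 14 + 0 = 14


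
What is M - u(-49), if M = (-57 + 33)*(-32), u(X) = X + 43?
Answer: 774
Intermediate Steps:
u(X) = 43 + X
M = 768 (M = -24*(-32) = 768)
M - u(-49) = 768 - (43 - 49) = 768 - 1*(-6) = 768 + 6 = 774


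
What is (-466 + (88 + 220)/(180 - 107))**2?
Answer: 1136364100/5329 ≈ 2.1324e+5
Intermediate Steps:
(-466 + (88 + 220)/(180 - 107))**2 = (-466 + 308/73)**2 = (-33710/73)**2 = 1136364100/5329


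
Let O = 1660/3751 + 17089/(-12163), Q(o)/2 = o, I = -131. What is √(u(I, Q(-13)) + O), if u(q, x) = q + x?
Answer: 10*I*√27173403193633/4147583 ≈ 12.568*I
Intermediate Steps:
Q(o) = 2*o
O = -43910259/45623413 (O = 1660*(1/3751) + 17089*(-1/12163) = 1660/3751 - 17089/12163 = -43910259/45623413 ≈ -0.96245)
√(u(I, Q(-13)) + O) = √((-131 + 2*(-13)) - 43910259/45623413) = √((-131 - 26) - 43910259/45623413) = √(-157 - 43910259/45623413) = √(-7206786100/45623413) = 10*I*√27173403193633/4147583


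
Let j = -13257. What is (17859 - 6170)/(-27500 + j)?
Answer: -11689/40757 ≈ -0.28680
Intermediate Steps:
(17859 - 6170)/(-27500 + j) = (17859 - 6170)/(-27500 - 13257) = 11689/(-40757) = 11689*(-1/40757) = -11689/40757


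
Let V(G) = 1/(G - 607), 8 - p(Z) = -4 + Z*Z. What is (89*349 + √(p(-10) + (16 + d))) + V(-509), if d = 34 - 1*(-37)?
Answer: 34664075/1116 + I ≈ 31061.0 + 1.0*I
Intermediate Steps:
d = 71 (d = 34 + 37 = 71)
p(Z) = 12 - Z² (p(Z) = 8 - (-4 + Z*Z) = 8 - (-4 + Z²) = 8 + (4 - Z²) = 12 - Z²)
V(G) = 1/(-607 + G)
(89*349 + √(p(-10) + (16 + d))) + V(-509) = (89*349 + √((12 - 1*(-10)²) + (16 + 71))) + 1/(-607 - 509) = (31061 + √((12 - 1*100) + 87)) + 1/(-1116) = (31061 + √((12 - 100) + 87)) - 1/1116 = (31061 + √(-88 + 87)) - 1/1116 = (31061 + √(-1)) - 1/1116 = (31061 + I) - 1/1116 = 34664075/1116 + I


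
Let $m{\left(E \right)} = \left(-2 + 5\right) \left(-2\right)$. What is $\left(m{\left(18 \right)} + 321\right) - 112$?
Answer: $203$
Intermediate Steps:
$m{\left(E \right)} = -6$ ($m{\left(E \right)} = 3 \left(-2\right) = -6$)
$\left(m{\left(18 \right)} + 321\right) - 112 = \left(-6 + 321\right) - 112 = 315 - 112 = 203$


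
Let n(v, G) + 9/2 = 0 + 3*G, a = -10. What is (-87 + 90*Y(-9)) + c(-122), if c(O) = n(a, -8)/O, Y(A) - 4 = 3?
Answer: 132549/244 ≈ 543.23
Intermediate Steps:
n(v, G) = -9/2 + 3*G (n(v, G) = -9/2 + (0 + 3*G) = -9/2 + 3*G)
Y(A) = 7 (Y(A) = 4 + 3 = 7)
c(O) = -57/(2*O) (c(O) = (-9/2 + 3*(-8))/O = (-9/2 - 24)/O = -57/(2*O))
(-87 + 90*Y(-9)) + c(-122) = (-87 + 90*7) - 57/2/(-122) = (-87 + 630) - 57/2*(-1/122) = 543 + 57/244 = 132549/244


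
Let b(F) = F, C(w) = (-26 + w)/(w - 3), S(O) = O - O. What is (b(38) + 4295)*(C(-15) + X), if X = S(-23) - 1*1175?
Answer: -91465297/18 ≈ -5.0814e+6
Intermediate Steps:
S(O) = 0
C(w) = (-26 + w)/(-3 + w)
X = -1175 (X = 0 - 1*1175 = 0 - 1175 = -1175)
(b(38) + 4295)*(C(-15) + X) = (38 + 4295)*((-26 - 15)/(-3 - 15) - 1175) = 4333*(-41/(-18) - 1175) = 4333*(-1/18*(-41) - 1175) = 4333*(41/18 - 1175) = 4333*(-21109/18) = -91465297/18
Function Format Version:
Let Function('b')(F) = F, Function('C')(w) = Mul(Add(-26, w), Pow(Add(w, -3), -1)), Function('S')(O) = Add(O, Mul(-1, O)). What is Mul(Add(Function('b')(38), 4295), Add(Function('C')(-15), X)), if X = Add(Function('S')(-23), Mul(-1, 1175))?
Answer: Rational(-91465297, 18) ≈ -5.0814e+6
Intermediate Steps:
Function('S')(O) = 0
Function('C')(w) = Mul(Pow(Add(-3, w), -1), Add(-26, w)) (Function('C')(w) = Mul(Add(-26, w), Pow(Add(-3, w), -1)) = Mul(Pow(Add(-3, w), -1), Add(-26, w)))
X = -1175 (X = Add(0, Mul(-1, 1175)) = Add(0, -1175) = -1175)
Mul(Add(Function('b')(38), 4295), Add(Function('C')(-15), X)) = Mul(Add(38, 4295), Add(Mul(Pow(Add(-3, -15), -1), Add(-26, -15)), -1175)) = Mul(4333, Add(Mul(Pow(-18, -1), -41), -1175)) = Mul(4333, Add(Mul(Rational(-1, 18), -41), -1175)) = Mul(4333, Add(Rational(41, 18), -1175)) = Mul(4333, Rational(-21109, 18)) = Rational(-91465297, 18)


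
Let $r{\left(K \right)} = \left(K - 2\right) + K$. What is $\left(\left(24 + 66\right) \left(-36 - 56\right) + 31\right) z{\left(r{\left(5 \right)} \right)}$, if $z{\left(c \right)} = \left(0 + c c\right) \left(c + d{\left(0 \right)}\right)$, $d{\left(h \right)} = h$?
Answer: $-4223488$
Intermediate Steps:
$r{\left(K \right)} = -2 + 2 K$ ($r{\left(K \right)} = \left(-2 + K\right) + K = -2 + 2 K$)
$z{\left(c \right)} = c^{3}$ ($z{\left(c \right)} = \left(0 + c c\right) \left(c + 0\right) = \left(0 + c^{2}\right) c = c^{2} c = c^{3}$)
$\left(\left(24 + 66\right) \left(-36 - 56\right) + 31\right) z{\left(r{\left(5 \right)} \right)} = \left(\left(24 + 66\right) \left(-36 - 56\right) + 31\right) \left(-2 + 2 \cdot 5\right)^{3} = \left(90 \left(-92\right) + 31\right) \left(-2 + 10\right)^{3} = \left(-8280 + 31\right) 8^{3} = \left(-8249\right) 512 = -4223488$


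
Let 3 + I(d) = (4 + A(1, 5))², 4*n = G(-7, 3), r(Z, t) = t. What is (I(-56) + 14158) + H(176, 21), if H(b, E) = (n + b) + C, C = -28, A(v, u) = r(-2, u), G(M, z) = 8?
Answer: 14386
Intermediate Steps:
A(v, u) = u
n = 2 (n = (¼)*8 = 2)
I(d) = 78 (I(d) = -3 + (4 + 5)² = -3 + 9² = -3 + 81 = 78)
H(b, E) = -26 + b (H(b, E) = (2 + b) - 28 = -26 + b)
(I(-56) + 14158) + H(176, 21) = (78 + 14158) + (-26 + 176) = 14236 + 150 = 14386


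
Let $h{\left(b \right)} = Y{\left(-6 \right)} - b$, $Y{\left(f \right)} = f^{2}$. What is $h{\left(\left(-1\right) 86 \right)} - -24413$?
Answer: $24535$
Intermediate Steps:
$h{\left(b \right)} = 36 - b$ ($h{\left(b \right)} = \left(-6\right)^{2} - b = 36 - b$)
$h{\left(\left(-1\right) 86 \right)} - -24413 = \left(36 - \left(-1\right) 86\right) - -24413 = \left(36 - -86\right) + 24413 = \left(36 + 86\right) + 24413 = 122 + 24413 = 24535$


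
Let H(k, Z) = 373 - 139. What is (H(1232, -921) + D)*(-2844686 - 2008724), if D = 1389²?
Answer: -9364921532550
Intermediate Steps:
H(k, Z) = 234
D = 1929321
(H(1232, -921) + D)*(-2844686 - 2008724) = (234 + 1929321)*(-2844686 - 2008724) = 1929555*(-4853410) = -9364921532550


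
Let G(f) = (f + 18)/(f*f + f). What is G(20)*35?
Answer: 19/6 ≈ 3.1667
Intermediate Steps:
G(f) = (18 + f)/(f + f²) (G(f) = (18 + f)/(f² + f) = (18 + f)/(f + f²))
G(20)*35 = ((18 + 20)/(20*(1 + 20)))*35 = ((1/20)*38/21)*35 = ((1/20)*(1/21)*38)*35 = (19/210)*35 = 19/6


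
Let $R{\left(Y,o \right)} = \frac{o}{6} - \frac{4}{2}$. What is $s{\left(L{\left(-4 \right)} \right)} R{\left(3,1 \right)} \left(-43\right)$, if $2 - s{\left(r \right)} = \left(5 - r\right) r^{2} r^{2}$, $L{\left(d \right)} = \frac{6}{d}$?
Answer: $- \frac{467797}{192} \approx -2436.4$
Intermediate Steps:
$s{\left(r \right)} = 2 - r^{4} \left(5 - r\right)$ ($s{\left(r \right)} = 2 - \left(5 - r\right) r^{2} r^{2} = 2 - r^{2} \left(5 - r\right) r^{2} = 2 - r^{4} \left(5 - r\right)$)
$R{\left(Y,o \right)} = -2 + \frac{o}{6}$ ($R{\left(Y,o \right)} = o \frac{1}{6} - 2 = \frac{o}{6} - 2 = -2 + \frac{o}{6}$)
$s{\left(L{\left(-4 \right)} \right)} R{\left(3,1 \right)} \left(-43\right) = \left(2 + \left(\frac{6}{-4}\right)^{5} - 5 \left(\frac{6}{-4}\right)^{4}\right) \left(-2 + \frac{1}{6} \cdot 1\right) \left(-43\right) = \left(2 + \left(6 \left(- \frac{1}{4}\right)\right)^{5} - 5 \left(6 \left(- \frac{1}{4}\right)\right)^{4}\right) \left(-2 + \frac{1}{6}\right) \left(-43\right) = \left(2 + \left(- \frac{3}{2}\right)^{5} - 5 \left(- \frac{3}{2}\right)^{4}\right) \left(- \frac{11}{6}\right) \left(-43\right) = \left(2 - \frac{243}{32} - \frac{405}{16}\right) \left(- \frac{11}{6}\right) \left(-43\right) = \left(- \frac{989}{32}\right) \left(- \frac{11}{6}\right) \left(-43\right) = \frac{10879}{192} \left(-43\right) = - \frac{467797}{192}$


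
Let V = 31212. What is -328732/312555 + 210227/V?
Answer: 18482372267/3251822220 ≈ 5.6837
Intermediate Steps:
-328732/312555 + 210227/V = -328732/312555 + 210227/31212 = 18482372267/3251822220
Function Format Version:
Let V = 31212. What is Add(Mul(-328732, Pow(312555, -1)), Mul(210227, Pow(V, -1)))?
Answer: Rational(18482372267, 3251822220) ≈ 5.6837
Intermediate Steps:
Add(Mul(-328732, Pow(312555, -1)), Mul(210227, Pow(V, -1))) = Add(Mul(-328732, Pow(312555, -1)), Mul(210227, Pow(31212, -1))) = Add(Mul(-328732, Rational(1, 312555)), Mul(210227, Rational(1, 31212))) = Add(Rational(-328732, 312555), Rational(210227, 31212)) = Rational(18482372267, 3251822220)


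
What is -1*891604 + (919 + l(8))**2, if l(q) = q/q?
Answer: -45204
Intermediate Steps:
l(q) = 1
-1*891604 + (919 + l(8))**2 = -1*891604 + (919 + 1)**2 = -891604 + 920**2 = -891604 + 846400 = -45204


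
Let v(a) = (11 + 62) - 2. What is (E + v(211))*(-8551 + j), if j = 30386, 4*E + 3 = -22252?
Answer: -479736785/4 ≈ -1.1993e+8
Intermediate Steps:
E = -22255/4 (E = -¾ + (¼)*(-22252) = -¾ - 5563 = -22255/4 ≈ -5563.8)
v(a) = 71 (v(a) = 73 - 2 = 71)
(E + v(211))*(-8551 + j) = (-22255/4 + 71)*(-8551 + 30386) = -21971/4*21835 = -479736785/4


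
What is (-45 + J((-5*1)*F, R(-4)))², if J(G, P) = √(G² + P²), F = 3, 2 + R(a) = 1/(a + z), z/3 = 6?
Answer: 441729/196 - 135*√4981/7 ≈ 892.61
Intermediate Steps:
z = 18 (z = 3*6 = 18)
R(a) = -2 + 1/(18 + a) (R(a) = -2 + 1/(a + 18) = -2 + 1/(18 + a))
(-45 + J((-5*1)*F, R(-4)))² = (-45 + √((-5*1*3)² + ((-35 - 2*(-4))/(18 - 4))²))² = (-45 + √((-5*3)² + ((-35 + 8)/14)²))² = (-45 + √((-15)² + ((1/14)*(-27))²))² = (-45 + √(225 + (-27/14)²))² = (-45 + √(225 + 729/196))² = (-45 + √(44829/196))² = (-45 + 3*√4981/14)²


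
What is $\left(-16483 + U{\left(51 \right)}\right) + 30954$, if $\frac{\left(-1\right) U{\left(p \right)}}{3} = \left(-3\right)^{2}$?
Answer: $14444$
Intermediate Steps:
$U{\left(p \right)} = -27$ ($U{\left(p \right)} = - 3 \left(-3\right)^{2} = \left(-3\right) 9 = -27$)
$\left(-16483 + U{\left(51 \right)}\right) + 30954 = \left(-16483 - 27\right) + 30954 = -16510 + 30954 = 14444$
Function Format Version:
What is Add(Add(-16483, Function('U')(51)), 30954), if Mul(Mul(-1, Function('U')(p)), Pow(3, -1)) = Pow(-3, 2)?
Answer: 14444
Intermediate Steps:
Function('U')(p) = -27 (Function('U')(p) = Mul(-3, Pow(-3, 2)) = Mul(-3, 9) = -27)
Add(Add(-16483, Function('U')(51)), 30954) = Add(Add(-16483, -27), 30954) = Add(-16510, 30954) = 14444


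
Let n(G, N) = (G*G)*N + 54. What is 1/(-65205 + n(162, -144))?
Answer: -1/3844287 ≈ -2.6013e-7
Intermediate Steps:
n(G, N) = 54 + N*G² (n(G, N) = G²*N + 54 = N*G² + 54 = 54 + N*G²)
1/(-65205 + n(162, -144)) = 1/(-65205 + (54 - 144*162²)) = 1/(-65205 + (54 - 144*26244)) = 1/(-65205 + (54 - 3779136)) = 1/(-65205 - 3779082) = 1/(-3844287) = -1/3844287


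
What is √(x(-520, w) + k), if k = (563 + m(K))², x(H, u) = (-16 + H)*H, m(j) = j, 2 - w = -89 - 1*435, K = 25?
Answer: 4*√39029 ≈ 790.23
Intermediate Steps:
w = 526 (w = 2 - (-89 - 1*435) = 2 - (-89 - 435) = 2 - 1*(-524) = 2 + 524 = 526)
x(H, u) = H*(-16 + H)
k = 345744 (k = (563 + 25)² = 588² = 345744)
√(x(-520, w) + k) = √(-520*(-16 - 520) + 345744) = √(-520*(-536) + 345744) = √(278720 + 345744) = √624464 = 4*√39029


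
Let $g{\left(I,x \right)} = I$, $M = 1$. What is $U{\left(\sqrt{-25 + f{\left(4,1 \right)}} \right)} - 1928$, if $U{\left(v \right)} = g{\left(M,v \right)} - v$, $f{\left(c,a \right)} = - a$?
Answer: $-1927 - i \sqrt{26} \approx -1927.0 - 5.099 i$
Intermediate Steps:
$U{\left(v \right)} = 1 - v$
$U{\left(\sqrt{-25 + f{\left(4,1 \right)}} \right)} - 1928 = \left(1 - \sqrt{-25 - 1}\right) - 1928 = \left(1 - \sqrt{-26}\right) - 1928 = \left(1 - i \sqrt{26}\right) - 1928 = -1927 - i \sqrt{26}$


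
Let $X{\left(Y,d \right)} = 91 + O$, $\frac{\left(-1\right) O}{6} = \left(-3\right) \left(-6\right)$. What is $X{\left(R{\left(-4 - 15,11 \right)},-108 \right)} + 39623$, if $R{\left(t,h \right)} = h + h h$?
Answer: $39606$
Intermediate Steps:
$O = -108$ ($O = - 6 \left(\left(-3\right) \left(-6\right)\right) = \left(-6\right) 18 = -108$)
$R{\left(t,h \right)} = h + h^{2}$
$X{\left(Y,d \right)} = -17$ ($X{\left(Y,d \right)} = 91 - 108 = -17$)
$X{\left(R{\left(-4 - 15,11 \right)},-108 \right)} + 39623 = -17 + 39623 = 39606$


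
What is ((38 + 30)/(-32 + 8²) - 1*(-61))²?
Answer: 255025/64 ≈ 3984.8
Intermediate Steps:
((38 + 30)/(-32 + 8²) - 1*(-61))² = (68/(-32 + 64) + 61)² = (68/32 + 61)² = (68*(1/32) + 61)² = (17/8 + 61)² = (505/8)² = 255025/64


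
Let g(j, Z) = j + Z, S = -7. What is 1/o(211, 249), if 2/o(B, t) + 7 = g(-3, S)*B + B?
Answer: -953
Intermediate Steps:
g(j, Z) = Z + j
o(B, t) = 2/(-7 - 9*B) (o(B, t) = 2/(-7 + ((-7 - 3)*B + B)) = 2/(-7 + (-10*B + B)) = 2/(-7 - 9*B))
1/o(211, 249) = 1/(-2/(7 + 9*211)) = 1/(-2/(7 + 1899)) = 1/(-2/1906) = 1/(-2*1/1906) = 1/(-1/953) = -953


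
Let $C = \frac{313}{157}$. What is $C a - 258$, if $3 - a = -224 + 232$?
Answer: $- \frac{42071}{157} \approx -267.97$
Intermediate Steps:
$a = -5$ ($a = 3 - \left(-224 + 232\right) = 3 - 8 = -5$)
$C = \frac{313}{157}$ ($C = 313 \cdot \frac{1}{157} = \frac{313}{157} \approx 1.9936$)
$C a - 258 = \frac{313}{157} \left(-5\right) - 258 = - \frac{1565}{157} - 258 = - \frac{42071}{157}$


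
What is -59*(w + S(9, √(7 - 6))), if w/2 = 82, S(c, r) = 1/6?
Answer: -58115/6 ≈ -9685.8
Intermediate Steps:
S(c, r) = ⅙
w = 164 (w = 2*82 = 164)
-59*(w + S(9, √(7 - 6))) = -59*(164 + ⅙) = -59*985/6 = -58115/6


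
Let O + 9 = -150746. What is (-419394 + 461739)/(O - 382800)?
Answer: -8469/106711 ≈ -0.079364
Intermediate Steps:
O = -150755 (O = -9 - 150746 = -150755)
(-419394 + 461739)/(O - 382800) = (-419394 + 461739)/(-150755 - 382800) = 42345/(-533555) = 42345*(-1/533555) = -8469/106711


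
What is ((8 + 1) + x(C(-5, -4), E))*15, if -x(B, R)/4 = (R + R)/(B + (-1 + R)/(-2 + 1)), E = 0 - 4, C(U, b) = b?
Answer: 615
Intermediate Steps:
E = -4
x(B, R) = -8*R/(1 + B - R) (x(B, R) = -4*(R + R)/(B + (-1 + R)/(-2 + 1)) = -4*2*R/(B + (-1 + R)/(-1)) = -4*2*R/(B - (-1 + R)) = -4*2*R/(B + (1 - R)) = -4*2*R/(1 + B - R) = -8*R/(1 + B - R))
((8 + 1) + x(C(-5, -4), E))*15 = ((8 + 1) - 8*(-4)/(1 - 4 - 1*(-4)))*15 = (9 - 8*(-4)/(1 - 4 + 4))*15 = (9 - 8*(-4)/1)*15 = (9 - 8*(-4)*1)*15 = (9 + 32)*15 = 41*15 = 615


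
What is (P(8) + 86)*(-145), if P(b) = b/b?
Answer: -12615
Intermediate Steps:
P(b) = 1
(P(8) + 86)*(-145) = (1 + 86)*(-145) = 87*(-145) = -12615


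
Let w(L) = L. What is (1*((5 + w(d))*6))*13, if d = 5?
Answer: 780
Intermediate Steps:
(1*((5 + w(d))*6))*13 = (1*((5 + 5)*6))*13 = (1*(10*6))*13 = (1*60)*13 = 60*13 = 780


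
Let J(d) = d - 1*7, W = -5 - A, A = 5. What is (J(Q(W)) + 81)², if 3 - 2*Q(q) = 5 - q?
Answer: 4624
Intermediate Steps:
W = -10 (W = -5 - 1*5 = -5 - 5 = -10)
Q(q) = -1 + q/2 (Q(q) = 3/2 - (5 - q)/2 = 3/2 + (-5/2 + q/2) = -1 + q/2)
J(d) = -7 + d (J(d) = d - 7 = -7 + d)
(J(Q(W)) + 81)² = ((-7 + (-1 + (½)*(-10))) + 81)² = ((-7 + (-1 - 5)) + 81)² = ((-7 - 6) + 81)² = (-13 + 81)² = 68² = 4624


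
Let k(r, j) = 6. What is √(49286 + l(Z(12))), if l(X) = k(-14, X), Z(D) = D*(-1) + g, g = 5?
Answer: 2*√12323 ≈ 222.02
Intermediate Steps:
Z(D) = 5 - D (Z(D) = D*(-1) + 5 = -D + 5 = 5 - D)
l(X) = 6
√(49286 + l(Z(12))) = √(49286 + 6) = √49292 = 2*√12323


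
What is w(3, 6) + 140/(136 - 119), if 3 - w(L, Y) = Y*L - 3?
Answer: -64/17 ≈ -3.7647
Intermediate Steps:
w(L, Y) = 6 - L*Y (w(L, Y) = 3 - (Y*L - 3) = 3 - (L*Y - 3) = 3 - (-3 + L*Y) = 3 + (3 - L*Y) = 6 - L*Y)
w(3, 6) + 140/(136 - 119) = (6 - 1*3*6) + 140/(136 - 119) = (6 - 18) + 140/17 = -12 + (1/17)*140 = -12 + 140/17 = -64/17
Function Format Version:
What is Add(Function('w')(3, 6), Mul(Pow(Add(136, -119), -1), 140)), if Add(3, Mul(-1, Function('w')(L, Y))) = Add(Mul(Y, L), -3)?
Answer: Rational(-64, 17) ≈ -3.7647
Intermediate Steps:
Function('w')(L, Y) = Add(6, Mul(-1, L, Y)) (Function('w')(L, Y) = Add(3, Mul(-1, Add(Mul(Y, L), -3))) = Add(3, Mul(-1, Add(Mul(L, Y), -3))) = Add(3, Mul(-1, Add(-3, Mul(L, Y)))) = Add(3, Add(3, Mul(-1, L, Y))) = Add(6, Mul(-1, L, Y)))
Add(Function('w')(3, 6), Mul(Pow(Add(136, -119), -1), 140)) = Add(Add(6, Mul(-1, 3, 6)), Mul(Pow(Add(136, -119), -1), 140)) = Add(Add(6, -18), Mul(Pow(17, -1), 140)) = Add(-12, Mul(Rational(1, 17), 140)) = Add(-12, Rational(140, 17)) = Rational(-64, 17)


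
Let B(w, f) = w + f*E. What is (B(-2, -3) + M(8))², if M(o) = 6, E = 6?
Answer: 196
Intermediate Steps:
B(w, f) = w + 6*f (B(w, f) = w + f*6 = w + 6*f)
(B(-2, -3) + M(8))² = ((-2 + 6*(-3)) + 6)² = ((-2 - 18) + 6)² = (-20 + 6)² = (-14)² = 196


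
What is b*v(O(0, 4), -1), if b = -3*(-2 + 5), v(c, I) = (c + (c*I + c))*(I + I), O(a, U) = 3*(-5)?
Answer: -270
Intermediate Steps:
O(a, U) = -15
v(c, I) = 2*I*(2*c + I*c) (v(c, I) = (c + (I*c + c))*(2*I) = (c + (c + I*c))*(2*I) = (2*c + I*c)*(2*I) = 2*I*(2*c + I*c))
b = -9 (b = -3*3 = -9)
b*v(O(0, 4), -1) = -18*(-1)*(-15)*(2 - 1) = -18*(-1)*(-15) = -9*30 = -270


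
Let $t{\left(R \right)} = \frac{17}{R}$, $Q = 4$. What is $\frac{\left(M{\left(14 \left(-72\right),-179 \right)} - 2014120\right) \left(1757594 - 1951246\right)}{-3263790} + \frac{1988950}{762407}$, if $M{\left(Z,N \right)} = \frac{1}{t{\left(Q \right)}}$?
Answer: $- \frac{2527572362702682302}{21150858911505} \approx -1.195 \cdot 10^{5}$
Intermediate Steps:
$M{\left(Z,N \right)} = \frac{4}{17}$ ($M{\left(Z,N \right)} = \frac{1}{17 \cdot \frac{1}{4}} = \frac{1}{\frac{17}{4}} = \frac{4}{17}$)
$\frac{\left(M{\left(14 \left(-72\right),-179 \right)} - 2014120\right) \left(1757594 - 1951246\right)}{-3263790} + \frac{1988950}{762407} = \frac{\left(\frac{4}{17} - 2014120\right) \left(1757594 - 1951246\right)}{-3263790} + \frac{1988950}{762407} = \left(- \frac{34240036}{17}\right) \left(-193652\right) \left(- \frac{1}{3263790}\right) + 1988950 \cdot \frac{1}{762407} = \frac{6630651451472}{17} \left(- \frac{1}{3263790}\right) + \frac{1988950}{762407} = - \frac{3315325725736}{27742215} + \frac{1988950}{762407} = - \frac{2527572362702682302}{21150858911505}$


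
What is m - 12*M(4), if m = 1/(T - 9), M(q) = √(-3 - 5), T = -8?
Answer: -1/17 - 24*I*√2 ≈ -0.058824 - 33.941*I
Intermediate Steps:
M(q) = 2*I*√2 (M(q) = √(-8) = 2*I*√2)
m = -1/17 (m = 1/(-8 - 9) = 1/(-17) = -1/17 ≈ -0.058824)
m - 12*M(4) = -1/17 - 24*I*√2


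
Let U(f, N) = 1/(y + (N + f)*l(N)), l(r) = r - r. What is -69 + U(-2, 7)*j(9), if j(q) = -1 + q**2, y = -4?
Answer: -89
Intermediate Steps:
l(r) = 0
U(f, N) = -1/4 (U(f, N) = 1/(-4 + (N + f)*0) = 1/(-4 + 0) = 1/(-4) = -1/4)
-69 + U(-2, 7)*j(9) = -69 - (-1 + 9**2)/4 = -69 - (-1 + 81)/4 = -69 - 1/4*80 = -69 - 20 = -89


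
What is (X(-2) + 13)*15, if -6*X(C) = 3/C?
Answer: 795/4 ≈ 198.75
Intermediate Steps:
X(C) = -1/(2*C)
(X(-2) + 13)*15 = (-½/(-2) + 13)*15 = (-½*(-½) + 13)*15 = (¼ + 13)*15 = (53/4)*15 = 795/4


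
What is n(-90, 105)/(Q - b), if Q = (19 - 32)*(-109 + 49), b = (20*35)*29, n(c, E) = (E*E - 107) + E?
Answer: -11023/19520 ≈ -0.56470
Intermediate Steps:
n(c, E) = -107 + E + E² (n(c, E) = (E² - 107) + E = (-107 + E²) + E = -107 + E + E²)
b = 20300 (b = 700*29 = 20300)
Q = 780 (Q = -13*(-60) = 780)
n(-90, 105)/(Q - b) = (-107 + 105 + 105²)/(780 - 1*20300) = (-107 + 105 + 11025)/(780 - 20300) = 11023/(-19520) = 11023*(-1/19520) = -11023/19520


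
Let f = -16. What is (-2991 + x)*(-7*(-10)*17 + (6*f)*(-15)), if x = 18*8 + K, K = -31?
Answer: -7569140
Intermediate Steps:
x = 113 (x = 18*8 - 31 = 144 - 31 = 113)
(-2991 + x)*(-7*(-10)*17 + (6*f)*(-15)) = (-2991 + 113)*(-7*(-10)*17 + (6*(-16))*(-15)) = -2878*(70*17 - 96*(-15)) = -2878*(1190 + 1440) = -2878*2630 = -7569140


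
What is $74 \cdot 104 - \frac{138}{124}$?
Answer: $\frac{477083}{62} \approx 7694.9$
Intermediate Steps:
$74 \cdot 104 - \frac{138}{124} = 7696 - \frac{69}{62} = \frac{477083}{62}$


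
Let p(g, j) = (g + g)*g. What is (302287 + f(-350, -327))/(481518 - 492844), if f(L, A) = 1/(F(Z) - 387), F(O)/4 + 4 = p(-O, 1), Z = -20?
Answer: -422748370/15839411 ≈ -26.690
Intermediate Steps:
p(g, j) = 2*g² (p(g, j) = (2*g)*g = 2*g²)
F(O) = -16 + 8*O² (F(O) = -16 + 4*(2*(-O)²) = -16 + 4*(2*O²) = -16 + 8*O²)
f(L, A) = 1/2797 (f(L, A) = 1/((-16 + 8*(-20)²) - 387) = 1/((-16 + 8*400) - 387) = 1/((-16 + 3200) - 387) = 1/(3184 - 387) = 1/2797)
(302287 + f(-350, -327))/(481518 - 492844) = (302287 + 1/2797)/(481518 - 492844) = (845496740/2797)/(-11326) = (845496740/2797)*(-1/11326) = -422748370/15839411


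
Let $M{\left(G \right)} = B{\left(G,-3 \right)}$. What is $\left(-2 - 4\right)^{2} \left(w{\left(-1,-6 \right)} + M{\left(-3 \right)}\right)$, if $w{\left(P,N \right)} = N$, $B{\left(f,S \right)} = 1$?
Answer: $-180$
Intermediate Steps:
$M{\left(G \right)} = 1$
$\left(-2 - 4\right)^{2} \left(w{\left(-1,-6 \right)} + M{\left(-3 \right)}\right) = \left(-2 - 4\right)^{2} \left(-6 + 1\right) = \left(-6\right)^{2} \left(-5\right) = 36 \left(-5\right) = -180$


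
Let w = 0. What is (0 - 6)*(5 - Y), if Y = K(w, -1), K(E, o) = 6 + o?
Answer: 0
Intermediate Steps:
Y = 5 (Y = 6 - 1 = 5)
(0 - 6)*(5 - Y) = (0 - 6)*(5 - 1*5) = -6*(5 - 5) = -6*0 = 0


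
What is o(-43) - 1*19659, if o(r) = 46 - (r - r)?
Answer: -19613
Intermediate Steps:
o(r) = 46 (o(r) = 46 - 1*0 = 46 + 0 = 46)
o(-43) - 1*19659 = 46 - 1*19659 = 46 - 19659 = -19613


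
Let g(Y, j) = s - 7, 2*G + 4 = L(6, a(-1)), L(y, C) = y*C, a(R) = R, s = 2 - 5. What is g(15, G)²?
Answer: 100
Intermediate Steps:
s = -3
L(y, C) = C*y
G = -5 (G = -2 + (-1*6)/2 = -2 + (½)*(-6) = -2 - 3 = -5)
g(Y, j) = -10 (g(Y, j) = -3 - 7 = -10)
g(15, G)² = (-10)² = 100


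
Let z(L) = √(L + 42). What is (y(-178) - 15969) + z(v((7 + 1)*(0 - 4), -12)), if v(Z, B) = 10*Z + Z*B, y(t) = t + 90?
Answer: -16057 + √106 ≈ -16047.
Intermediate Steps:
y(t) = 90 + t
v(Z, B) = 10*Z + B*Z
z(L) = √(42 + L)
(y(-178) - 15969) + z(v((7 + 1)*(0 - 4), -12)) = ((90 - 178) - 15969) + √(42 + ((7 + 1)*(0 - 4))*(10 - 12)) = (-88 - 15969) + √(42 + (8*(-4))*(-2)) = -16057 + √(42 - 32*(-2)) = -16057 + √(42 + 64) = -16057 + √106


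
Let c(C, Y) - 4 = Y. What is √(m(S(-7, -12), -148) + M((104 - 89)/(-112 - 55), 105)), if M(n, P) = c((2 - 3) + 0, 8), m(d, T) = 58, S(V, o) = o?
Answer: √70 ≈ 8.3666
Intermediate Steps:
c(C, Y) = 4 + Y
M(n, P) = 12 (M(n, P) = 4 + 8 = 12)
√(m(S(-7, -12), -148) + M((104 - 89)/(-112 - 55), 105)) = √(58 + 12) = √70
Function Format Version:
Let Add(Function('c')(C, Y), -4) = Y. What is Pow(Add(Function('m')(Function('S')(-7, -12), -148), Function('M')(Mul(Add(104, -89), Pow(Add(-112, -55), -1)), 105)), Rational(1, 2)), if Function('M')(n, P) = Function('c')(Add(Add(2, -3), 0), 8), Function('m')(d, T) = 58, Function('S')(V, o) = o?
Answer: Pow(70, Rational(1, 2)) ≈ 8.3666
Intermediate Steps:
Function('c')(C, Y) = Add(4, Y)
Function('M')(n, P) = 12 (Function('M')(n, P) = Add(4, 8) = 12)
Pow(Add(Function('m')(Function('S')(-7, -12), -148), Function('M')(Mul(Add(104, -89), Pow(Add(-112, -55), -1)), 105)), Rational(1, 2)) = Pow(Add(58, 12), Rational(1, 2)) = Pow(70, Rational(1, 2))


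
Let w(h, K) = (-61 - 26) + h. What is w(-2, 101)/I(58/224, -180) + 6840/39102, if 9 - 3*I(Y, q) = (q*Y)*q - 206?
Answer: 4074267/19626460 ≈ 0.20759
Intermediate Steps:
w(h, K) = -87 + h
I(Y, q) = 215/3 - Y*q²/3 (I(Y, q) = 3 - ((q*Y)*q - 206)/3 = 3 - ((Y*q)*q - 206)/3 = 3 - (Y*q² - 206)/3 = 3 - (-206 + Y*q²)/3 = 3 + (206/3 - Y*q²/3) = 215/3 - Y*q²/3)
w(-2, 101)/I(58/224, -180) + 6840/39102 = (-87 - 2)/(215/3 - ⅓*58/224*(-180)²) + 6840/39102 = -89/(215/3 - ⅓*58*(1/224)*32400) + 6840*(1/39102) = -89/(215/3 - ⅓*29/112*32400) + 60/343 = -89/(215/3 - 19575/7) + 60/343 = -89/(-57220/21) + 60/343 = -89*(-21/57220) + 60/343 = 1869/57220 + 60/343 = 4074267/19626460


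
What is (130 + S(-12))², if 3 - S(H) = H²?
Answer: 121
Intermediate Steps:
S(H) = 3 - H²
(130 + S(-12))² = (130 + (3 - 1*(-12)²))² = (130 + (3 - 1*144))² = (130 + (3 - 144))² = (130 - 141)² = (-11)² = 121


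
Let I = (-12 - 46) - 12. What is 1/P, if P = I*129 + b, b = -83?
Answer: -1/9113 ≈ -0.00010973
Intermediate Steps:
I = -70 (I = -58 - 12 = -70)
P = -9113 (P = -70*129 - 83 = -9030 - 83 = -9113)
1/P = 1/(-9113) = -1/9113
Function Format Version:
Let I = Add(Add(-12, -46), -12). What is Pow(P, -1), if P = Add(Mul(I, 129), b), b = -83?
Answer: Rational(-1, 9113) ≈ -0.00010973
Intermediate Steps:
I = -70 (I = Add(-58, -12) = -70)
P = -9113 (P = Add(Mul(-70, 129), -83) = Add(-9030, -83) = -9113)
Pow(P, -1) = Pow(-9113, -1) = Rational(-1, 9113)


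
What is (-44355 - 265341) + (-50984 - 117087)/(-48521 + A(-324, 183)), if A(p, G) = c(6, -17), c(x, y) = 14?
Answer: -15022255801/48507 ≈ -3.0969e+5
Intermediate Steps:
A(p, G) = 14
(-44355 - 265341) + (-50984 - 117087)/(-48521 + A(-324, 183)) = (-44355 - 265341) + (-50984 - 117087)/(-48521 + 14) = -309696 - 168071/(-48507) = -309696 - 168071*(-1/48507) = -309696 + 168071/48507 = -15022255801/48507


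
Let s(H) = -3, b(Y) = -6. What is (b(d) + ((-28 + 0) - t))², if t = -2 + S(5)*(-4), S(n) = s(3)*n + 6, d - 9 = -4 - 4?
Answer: 4624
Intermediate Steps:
d = 1 (d = 9 + (-4 - 4) = 9 - 8 = 1)
S(n) = 6 - 3*n (S(n) = -3*n + 6 = 6 - 3*n)
t = 34 (t = -2 + (6 - 3*5)*(-4) = -2 + (6 - 15)*(-4) = -2 - 9*(-4) = -2 + 36 = 34)
(b(d) + ((-28 + 0) - t))² = (-6 + ((-28 + 0) - 1*34))² = (-6 + (-28 - 34))² = (-6 - 62)² = (-68)² = 4624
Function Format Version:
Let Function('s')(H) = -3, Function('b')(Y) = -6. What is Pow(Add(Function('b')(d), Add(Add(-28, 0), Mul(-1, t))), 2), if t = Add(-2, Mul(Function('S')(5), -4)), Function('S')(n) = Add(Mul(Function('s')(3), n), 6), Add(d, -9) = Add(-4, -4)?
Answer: 4624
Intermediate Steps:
d = 1 (d = Add(9, Add(-4, -4)) = Add(9, -8) = 1)
Function('S')(n) = Add(6, Mul(-3, n)) (Function('S')(n) = Add(Mul(-3, n), 6) = Add(6, Mul(-3, n)))
t = 34 (t = Add(-2, Mul(Add(6, Mul(-3, 5)), -4)) = Add(-2, Mul(Add(6, -15), -4)) = Add(-2, Mul(-9, -4)) = Add(-2, 36) = 34)
Pow(Add(Function('b')(d), Add(Add(-28, 0), Mul(-1, t))), 2) = Pow(Add(-6, Add(Add(-28, 0), Mul(-1, 34))), 2) = Pow(Add(-6, Add(-28, -34)), 2) = Pow(Add(-6, -62), 2) = Pow(-68, 2) = 4624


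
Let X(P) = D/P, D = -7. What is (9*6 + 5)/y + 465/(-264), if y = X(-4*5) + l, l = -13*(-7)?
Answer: -179345/160776 ≈ -1.1155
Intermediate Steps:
l = 91
X(P) = -7/P
y = 1827/20 (y = -7/((-4*5)) + 91 = -7/(-20) + 91 = -7*(-1/20) + 91 = 7/20 + 91 = 1827/20 ≈ 91.350)
(9*6 + 5)/y + 465/(-264) = (9*6 + 5)/(1827/20) + 465/(-264) = (54 + 5)*(20/1827) + 465*(-1/264) = 59*(20/1827) - 155/88 = 1180/1827 - 155/88 = -179345/160776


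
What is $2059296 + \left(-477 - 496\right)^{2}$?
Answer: $3006025$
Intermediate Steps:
$2059296 + \left(-477 - 496\right)^{2} = 2059296 + \left(-973\right)^{2} = 2059296 + 946729 = 3006025$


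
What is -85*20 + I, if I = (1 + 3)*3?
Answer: -1688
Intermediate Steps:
I = 12 (I = 4*3 = 12)
-85*20 + I = -85*20 + 12 = -1700 + 12 = -1688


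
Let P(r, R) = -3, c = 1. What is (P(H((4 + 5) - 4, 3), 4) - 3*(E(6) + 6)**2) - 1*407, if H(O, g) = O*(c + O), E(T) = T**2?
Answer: -5702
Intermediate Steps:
H(O, g) = O*(1 + O)
(P(H((4 + 5) - 4, 3), 4) - 3*(E(6) + 6)**2) - 1*407 = (-3 - 3*(6**2 + 6)**2) - 1*407 = (-3 - 3*(36 + 6)**2) - 407 = (-3 - 3*42**2) - 407 = (-3 - 3*1764) - 407 = (-3 - 5292) - 407 = -5295 - 407 = -5702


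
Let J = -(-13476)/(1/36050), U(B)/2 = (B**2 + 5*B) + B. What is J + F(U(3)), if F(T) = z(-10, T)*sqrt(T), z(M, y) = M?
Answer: 485809800 - 30*sqrt(6) ≈ 4.8581e+8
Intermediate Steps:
U(B) = 2*B**2 + 12*B (U(B) = 2*((B**2 + 5*B) + B) = 2*(B**2 + 6*B) = 2*B**2 + 12*B)
F(T) = -10*sqrt(T)
J = 485809800 (J = -(-13476)/1/36050 = -(-13476)*36050 = -1*(-485809800) = 485809800)
J + F(U(3)) = 485809800 - 10*sqrt(6)*sqrt(6 + 3) = 485809800 - 10*3*sqrt(6) = 485809800 - 30*sqrt(6)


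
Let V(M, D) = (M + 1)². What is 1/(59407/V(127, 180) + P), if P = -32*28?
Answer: -16384/14620657 ≈ -0.0011206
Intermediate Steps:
V(M, D) = (1 + M)²
P = -896
1/(59407/V(127, 180) + P) = 1/(59407/((1 + 127)²) - 896) = 1/(59407/(128²) - 896) = 1/(59407/16384 - 896) = 1/(-14620657/16384) = -16384/14620657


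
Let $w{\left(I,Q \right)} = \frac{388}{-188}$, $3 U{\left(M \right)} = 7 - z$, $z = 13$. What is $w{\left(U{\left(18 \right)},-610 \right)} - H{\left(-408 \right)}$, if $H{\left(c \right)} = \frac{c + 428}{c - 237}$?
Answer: $- \frac{12325}{6063} \approx -2.0328$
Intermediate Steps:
$U{\left(M \right)} = -2$ ($U{\left(M \right)} = \frac{7 - 13}{3} = \frac{1}{3} \left(-6\right) = -2$)
$w{\left(I,Q \right)} = - \frac{97}{47}$ ($w{\left(I,Q \right)} = 388 \left(- \frac{1}{188}\right) = - \frac{97}{47}$)
$H{\left(c \right)} = \frac{428 + c}{-237 + c}$
$w{\left(U{\left(18 \right)},-610 \right)} - H{\left(-408 \right)} = - \frac{97}{47} - \frac{428 - 408}{-237 - 408} = - \frac{97}{47} - \frac{1}{-645} \cdot 20 = - \frac{97}{47} - \left(- \frac{1}{645}\right) 20 = - \frac{97}{47} - - \frac{4}{129} = - \frac{97}{47} + \frac{4}{129} = - \frac{12325}{6063}$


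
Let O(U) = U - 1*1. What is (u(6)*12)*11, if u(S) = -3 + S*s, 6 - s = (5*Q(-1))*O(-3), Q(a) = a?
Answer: -11484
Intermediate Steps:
O(U) = -1 + U (O(U) = U - 1 = -1 + U)
s = -14 (s = 6 - 5*(-1)*(-1 - 3) = 6 - (-5)*(-4) = 6 - 1*20 = 6 - 20 = -14)
u(S) = -3 - 14*S (u(S) = -3 + S*(-14) = -3 - 14*S)
(u(6)*12)*11 = ((-3 - 14*6)*12)*11 = ((-3 - 84)*12)*11 = -87*12*11 = -1044*11 = -11484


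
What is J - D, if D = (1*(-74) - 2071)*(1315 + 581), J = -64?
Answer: 4066856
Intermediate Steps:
D = -4066920 (D = (-74 - 2071)*1896 = -2145*1896 = -4066920)
J - D = -64 - 1*(-4066920) = -64 + 4066920 = 4066856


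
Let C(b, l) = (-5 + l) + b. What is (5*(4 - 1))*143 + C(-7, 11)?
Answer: 2144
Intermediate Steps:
C(b, l) = -5 + b + l
(5*(4 - 1))*143 + C(-7, 11) = (5*(4 - 1))*143 + (-5 - 7 + 11) = (5*3)*143 - 1 = 15*143 - 1 = 2145 - 1 = 2144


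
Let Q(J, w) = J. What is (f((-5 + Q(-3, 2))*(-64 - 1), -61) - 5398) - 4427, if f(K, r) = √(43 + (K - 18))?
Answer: -9825 + √545 ≈ -9801.7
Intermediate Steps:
f(K, r) = √(25 + K) (f(K, r) = √(43 + (-18 + K)) = √(25 + K))
(f((-5 + Q(-3, 2))*(-64 - 1), -61) - 5398) - 4427 = (√(25 + (-5 - 3)*(-64 - 1)) - 5398) - 4427 = (√(25 - 8*(-65)) - 5398) - 4427 = (√(25 + 520) - 5398) - 4427 = (√545 - 5398) - 4427 = (-5398 + √545) - 4427 = -9825 + √545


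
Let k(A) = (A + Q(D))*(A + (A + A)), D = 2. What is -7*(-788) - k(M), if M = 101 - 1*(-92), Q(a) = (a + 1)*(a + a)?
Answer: -113179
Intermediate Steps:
Q(a) = 2*a*(1 + a) (Q(a) = (1 + a)*(2*a) = 2*a*(1 + a))
M = 193 (M = 101 + 92 = 193)
k(A) = 3*A*(12 + A) (k(A) = (A + 2*2*(1 + 2))*(A + (A + A)) = (A + 2*2*3)*(A + 2*A) = (A + 12)*(3*A) = (12 + A)*(3*A) = 3*A*(12 + A))
-7*(-788) - k(M) = -7*(-788) - 3*193*(12 + 193) = 5516 - 3*193*205 = 5516 - 1*118695 = 5516 - 118695 = -113179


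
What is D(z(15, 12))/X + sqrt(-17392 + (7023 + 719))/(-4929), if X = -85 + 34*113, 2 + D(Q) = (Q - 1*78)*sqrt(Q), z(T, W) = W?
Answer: -2/3757 - 132*sqrt(3)/3757 - 5*I*sqrt(386)/4929 ≈ -0.061387 - 0.01993*I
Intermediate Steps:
D(Q) = -2 + sqrt(Q)*(-78 + Q) (D(Q) = -2 + (Q - 1*78)*sqrt(Q) = -2 + (Q - 78)*sqrt(Q) = -2 + (-78 + Q)*sqrt(Q) = -2 + sqrt(Q)*(-78 + Q))
X = 3757 (X = -85 + 3842 = 3757)
D(z(15, 12))/X + sqrt(-17392 + (7023 + 719))/(-4929) = (-2 + 12**(3/2) - 156*sqrt(3))/3757 + sqrt(-17392 + (7023 + 719))/(-4929) = (-2 + 24*sqrt(3) - 156*sqrt(3))*(1/3757) + sqrt(-17392 + 7742)*(-1/4929) = (-2 + 24*sqrt(3) - 156*sqrt(3))*(1/3757) + sqrt(-9650)*(-1/4929) = (-2 - 132*sqrt(3))*(1/3757) + (5*I*sqrt(386))*(-1/4929) = (-2/3757 - 132*sqrt(3)/3757) - 5*I*sqrt(386)/4929 = -2/3757 - 132*sqrt(3)/3757 - 5*I*sqrt(386)/4929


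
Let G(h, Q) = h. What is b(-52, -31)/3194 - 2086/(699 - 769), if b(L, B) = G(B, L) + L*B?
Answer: 483811/15970 ≈ 30.295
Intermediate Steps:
b(L, B) = B + B*L (b(L, B) = B + L*B = B + B*L)
b(-52, -31)/3194 - 2086/(699 - 769) = -31*(1 - 52)/3194 - 2086/(699 - 769) = -31*(-51)*(1/3194) - 2086/(-70) = 1581*(1/3194) - 2086*(-1/70) = 1581/3194 + 149/5 = 483811/15970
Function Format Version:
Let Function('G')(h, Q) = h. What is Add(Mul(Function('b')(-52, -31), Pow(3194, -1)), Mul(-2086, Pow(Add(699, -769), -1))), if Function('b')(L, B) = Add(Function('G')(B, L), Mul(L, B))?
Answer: Rational(483811, 15970) ≈ 30.295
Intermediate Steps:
Function('b')(L, B) = Add(B, Mul(B, L)) (Function('b')(L, B) = Add(B, Mul(L, B)) = Add(B, Mul(B, L)))
Add(Mul(Function('b')(-52, -31), Pow(3194, -1)), Mul(-2086, Pow(Add(699, -769), -1))) = Add(Mul(Mul(-31, Add(1, -52)), Pow(3194, -1)), Mul(-2086, Pow(Add(699, -769), -1))) = Add(Mul(Mul(-31, -51), Rational(1, 3194)), Mul(-2086, Pow(-70, -1))) = Add(Mul(1581, Rational(1, 3194)), Mul(-2086, Rational(-1, 70))) = Add(Rational(1581, 3194), Rational(149, 5)) = Rational(483811, 15970)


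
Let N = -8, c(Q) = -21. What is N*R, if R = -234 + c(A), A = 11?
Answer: 2040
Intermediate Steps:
R = -255 (R = -234 - 21 = -255)
N*R = -8*(-255) = 2040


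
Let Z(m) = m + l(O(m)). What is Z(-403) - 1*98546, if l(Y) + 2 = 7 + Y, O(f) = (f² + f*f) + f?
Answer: 225471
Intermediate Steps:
O(f) = f + 2*f² (O(f) = (f² + f²) + f = 2*f² + f = f + 2*f²)
l(Y) = 5 + Y (l(Y) = -2 + (7 + Y) = 5 + Y)
Z(m) = 5 + m + m*(1 + 2*m) (Z(m) = m + (5 + m*(1 + 2*m)) = 5 + m + m*(1 + 2*m))
Z(-403) - 1*98546 = (5 - 403 - 403*(1 + 2*(-403))) - 1*98546 = (5 - 403 - 403*(1 - 806)) - 98546 = (5 - 403 - 403*(-805)) - 98546 = (5 - 403 + 324415) - 98546 = 324017 - 98546 = 225471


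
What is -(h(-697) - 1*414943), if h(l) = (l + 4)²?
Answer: -65306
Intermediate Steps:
h(l) = (4 + l)²
-(h(-697) - 1*414943) = -((4 - 697)² - 1*414943) = -((-693)² - 414943) = -(480249 - 414943) = -1*65306 = -65306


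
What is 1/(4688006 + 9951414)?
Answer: 1/14639420 ≈ 6.8309e-8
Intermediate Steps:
1/(4688006 + 9951414) = 1/14639420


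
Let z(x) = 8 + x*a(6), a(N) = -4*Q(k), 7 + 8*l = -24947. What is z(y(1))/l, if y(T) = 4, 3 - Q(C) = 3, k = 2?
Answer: -32/12477 ≈ -0.0025647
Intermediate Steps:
l = -12477/4 (l = -7/8 + (⅛)*(-24947) = -7/8 - 24947/8 = -12477/4 ≈ -3119.3)
Q(C) = 0 (Q(C) = 3 - 1*3 = 3 - 3 = 0)
a(N) = 0 (a(N) = -4*0 = 0)
z(x) = 8 (z(x) = 8 + x*0 = 8 + 0 = 8)
z(y(1))/l = 8/(-12477/4) = 8*(-4/12477) = -32/12477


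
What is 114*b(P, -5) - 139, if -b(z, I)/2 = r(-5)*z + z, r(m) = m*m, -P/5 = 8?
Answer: 236981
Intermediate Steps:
P = -40 (P = -5*8 = -40)
r(m) = m²
b(z, I) = -52*z (b(z, I) = -2*((-5)²*z + z) = -2*(25*z + z) = -52*z)
114*b(P, -5) - 139 = 114*(-52*(-40)) - 139 = 114*2080 - 139 = 237120 - 139 = 236981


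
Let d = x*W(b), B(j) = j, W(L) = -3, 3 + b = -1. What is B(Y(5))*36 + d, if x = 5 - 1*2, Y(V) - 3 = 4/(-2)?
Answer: 27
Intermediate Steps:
Y(V) = 1 (Y(V) = 3 + 4/(-2) = 3 + 4*(-1/2) = 3 - 2 = 1)
b = -4 (b = -3 - 1 = -4)
x = 3 (x = 5 - 2 = 3)
d = -9 (d = 3*(-3) = -9)
B(Y(5))*36 + d = 1*36 - 9 = 36 - 9 = 27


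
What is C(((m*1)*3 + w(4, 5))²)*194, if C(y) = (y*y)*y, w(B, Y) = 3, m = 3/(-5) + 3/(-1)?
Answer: 682636289634/15625 ≈ 4.3689e+7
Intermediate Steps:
m = -18/5 (m = 3*(-⅕) + 3*(-1) = -⅗ - 3 = -18/5 ≈ -3.6000)
C(y) = y³ (C(y) = y²*y = y³)
C(((m*1)*3 + w(4, 5))²)*194 = ((-18/5*1*3 + 3)²)³*194 = ((-18/5*3 + 3)²)³*194 = ((-54/5 + 3)²)³*194 = ((-39/5)²)³*194 = (1521/25)³*194 = (3518743761/15625)*194 = 682636289634/15625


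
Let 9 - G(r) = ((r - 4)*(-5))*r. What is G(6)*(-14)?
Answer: -966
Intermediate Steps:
G(r) = 9 - r*(20 - 5*r) (G(r) = 9 - (r - 4)*(-5)*r = 9 - (-4 + r)*(-5)*r = 9 - (20 - 5*r)*r = 9 - r*(20 - 5*r))
G(6)*(-14) = (9 - 20*6 + 5*6²)*(-14) = (9 - 120 + 5*36)*(-14) = (9 - 120 + 180)*(-14) = 69*(-14) = -966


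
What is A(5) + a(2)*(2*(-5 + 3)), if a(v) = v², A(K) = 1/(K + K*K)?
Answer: -479/30 ≈ -15.967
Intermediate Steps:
A(K) = 1/(K + K²)
A(5) + a(2)*(2*(-5 + 3)) = 1/(5*(1 + 5)) + 2²*(2*(-5 + 3)) = (⅕)/6 + 4*(2*(-2)) = (⅕)*(⅙) + 4*(-4) = 1/30 - 16 = -479/30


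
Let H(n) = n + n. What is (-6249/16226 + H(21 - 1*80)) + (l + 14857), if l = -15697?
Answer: -15550757/16226 ≈ -958.38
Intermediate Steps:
H(n) = 2*n
(-6249/16226 + H(21 - 1*80)) + (l + 14857) = (-6249/16226 + 2*(21 - 1*80)) + (-15697 + 14857) = (-6249*1/16226 + 2*(21 - 80)) - 840 = (-6249/16226 + 2*(-59)) - 840 = (-6249/16226 - 118) - 840 = -1920917/16226 - 840 = -15550757/16226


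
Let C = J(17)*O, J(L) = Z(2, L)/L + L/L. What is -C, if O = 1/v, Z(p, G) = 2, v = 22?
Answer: -19/374 ≈ -0.050802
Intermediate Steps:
J(L) = 1 + 2/L (J(L) = 2/L + L/L = 2/L + 1 = 1 + 2/L)
O = 1/22 ≈ 0.045455
C = 19/374 (C = ((2 + 17)/17)*(1/22) = ((1/17)*19)*(1/22) = (19/17)*(1/22) = 19/374 ≈ 0.050802)
-C = -1*19/374 = -19/374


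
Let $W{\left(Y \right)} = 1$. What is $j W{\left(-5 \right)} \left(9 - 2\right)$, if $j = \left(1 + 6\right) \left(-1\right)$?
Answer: $-49$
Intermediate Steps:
$j = -7$ ($j = 7 \left(-1\right) = -7$)
$j W{\left(-5 \right)} \left(9 - 2\right) = \left(-7\right) 1 \left(9 - 2\right) = \left(-7\right) 7 = -49$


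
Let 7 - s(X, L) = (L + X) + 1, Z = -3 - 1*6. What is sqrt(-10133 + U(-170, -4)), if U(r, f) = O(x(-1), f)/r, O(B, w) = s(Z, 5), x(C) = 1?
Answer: I*sqrt(2928454)/17 ≈ 100.66*I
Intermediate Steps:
Z = -9 (Z = -3 - 6 = -9)
s(X, L) = 6 - L - X (s(X, L) = 7 - ((L + X) + 1) = 7 - (1 + L + X) = 7 + (-1 - L - X) = 6 - L - X)
O(B, w) = 10 (O(B, w) = 6 - 1*5 - 1*(-9) = 6 - 5 + 9 = 10)
U(r, f) = 10/r
sqrt(-10133 + U(-170, -4)) = sqrt(-10133 + 10/(-170)) = sqrt(-10133 + 10*(-1/170)) = sqrt(-10133 - 1/17) = sqrt(-172262/17) = I*sqrt(2928454)/17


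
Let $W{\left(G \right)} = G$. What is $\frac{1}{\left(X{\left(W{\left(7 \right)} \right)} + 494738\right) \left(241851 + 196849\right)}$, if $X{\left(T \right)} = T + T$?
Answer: $\frac{1}{217047702400} \approx 4.6073 \cdot 10^{-12}$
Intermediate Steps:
$X{\left(T \right)} = 2 T$
$\frac{1}{\left(X{\left(W{\left(7 \right)} \right)} + 494738\right) \left(241851 + 196849\right)} = \frac{1}{\left(2 \cdot 7 + 494738\right) \left(241851 + 196849\right)} = \frac{1}{\left(14 + 494738\right) 438700} = \frac{1}{494752 \cdot 438700} = \frac{1}{217047702400}$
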